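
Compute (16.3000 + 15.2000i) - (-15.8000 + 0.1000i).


Real: 16.3 + 15.8 = 32.1
Imag: 15.2 - 0.1 = 15.1

32.1000 + 15.1000i


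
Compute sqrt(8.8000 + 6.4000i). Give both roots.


|z| = sqrt(77.44+40.96) = 10.8812
sqrt((|z|+a)/2) = sqrt((10.8812+8.8)/2) = sqrt(9.8406) = 3.1370
sqrt((|z|-a)/2) = sqrt((10.8812-8.8)/2) = sqrt(1.0406) = 1.0201

±(3.1370 + 1.0201i) i.e. 3.1370 + 1.0201i and -3.1370 - 1.0201i


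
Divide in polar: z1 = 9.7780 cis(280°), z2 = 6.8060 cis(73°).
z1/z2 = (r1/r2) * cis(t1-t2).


r = 9.7780 / 6.8060 = 1.4367
theta = 280° - 73° = 207° = 207° (mod 360)

1.4367 cis(207°)


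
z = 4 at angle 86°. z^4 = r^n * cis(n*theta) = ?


r^4 = 4^4 = 256
n*theta = 4*86° = 344° = 344° (mod 360)
a = 256*cos(344°) = 246.0830
b = 256*sin(344°) = -70.5632

256 cis(344°) = 246.0830 - 70.5632i


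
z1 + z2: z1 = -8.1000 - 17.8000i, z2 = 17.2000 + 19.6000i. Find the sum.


Real: -8.1 + 17.2 = 9.1
Imag: -17.8 + 19.6 = 1.8

9.1000 + 1.8000i


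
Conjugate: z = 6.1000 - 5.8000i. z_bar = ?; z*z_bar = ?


z_bar = 6.1000 + 5.8000i
z*z_bar = 6.1^2 + (-5.8)^2 = 37.21 + 33.64 = 70.85

z_bar = 6.1000 + 5.8000i, z*z_bar = 70.85


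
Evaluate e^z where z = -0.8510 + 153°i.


e^-0.8510 = 0.42699
cos(153°) = -0.891
sin(153°) = 0.45399
Real = 0.42699*(-0.891) = -0.3804
Imag = 0.42699*0.45399 = 0.1938

-0.3804 + 0.1938i


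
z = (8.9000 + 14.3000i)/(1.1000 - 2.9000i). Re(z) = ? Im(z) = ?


Multiply by conjugate: (8.9000 + 14.3000i)(1.1000 + 2.9000i) / (1.1^2 + (-2.9)^2)
Numerator real = 8.9*1.1 + 14.3*(-2.9) = -31.68
Numerator imag = 14.3*1.1 - 8.9*(-2.9) = 41.54
Denominator = 9.62
Re(z) = -31.68/9.62 = -3.2931
Im(z) = 41.54/9.62 = 4.3181

Re(z) = -3.2931, Im(z) = 4.3181


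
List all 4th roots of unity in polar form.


The 4th roots of unity are cis(360k/4°) for k=0..3
Angle step = 360/4 = 90°
Primitive root: cis(90°)
Primitive root = 0 + 1.0000i

4 roots at angles: 0°, 90°, 180°, 270°


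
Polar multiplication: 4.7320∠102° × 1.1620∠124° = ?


r = 4.7320 * 1.1620 = 5.4986
theta = 102° + 124° = 226° = 226° (mod 360)

5.4986 cis(226°)


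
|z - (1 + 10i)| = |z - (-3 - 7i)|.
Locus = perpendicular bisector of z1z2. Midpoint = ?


Equal distances means the locus is the perpendicular bisector of z1 and z2.
Midpoint = ((1+(-3))/2, (10+(-7))/2) = (-1.0000, 1.5000)

Perpendicular bisector through (-1.0000, 1.5000)


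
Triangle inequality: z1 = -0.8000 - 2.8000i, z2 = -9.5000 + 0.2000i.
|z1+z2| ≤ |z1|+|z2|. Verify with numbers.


|z1| = sqrt((-0.8)^2 + (-2.8)^2) = sqrt(8.48) = 2.9120
|z2| = sqrt((-9.5)^2 + 0.2^2) = sqrt(90.29) = 9.5021
z1+z2 = -10.3000 - 2.6000i
|z1+z2| = sqrt(112.85) = 10.6231
|z1|+|z2| = 2.9120 + 9.5021 = 12.4141

|z1+z2| = 10.6231 ≤ |z1|+|z2| = 12.4141 (verified)


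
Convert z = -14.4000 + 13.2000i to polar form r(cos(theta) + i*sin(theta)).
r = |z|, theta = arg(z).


r = sqrt(207.36+174.24) = sqrt(381.6) = 19.5346
theta = atan2(13.2, -14.4) = 137.4896 degrees

r = 19.5346, theta = 137.4896 degrees


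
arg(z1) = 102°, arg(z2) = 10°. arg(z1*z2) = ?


arg(z1*z2) = 102° + 10° = 112°
Normalized to (-180°, 180°]: 112°

112°


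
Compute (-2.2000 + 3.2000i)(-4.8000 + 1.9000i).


Real = -2.2*(-4.8) - 3.2*1.9 = 10.56 - 6.08 = 4.48
Imag = -2.2*1.9 - (4.8)*3.2 = -4.18 - (15.36) = -19.54

4.4800 - 19.5400i


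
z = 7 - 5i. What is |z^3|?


|z| = sqrt(49+25) = sqrt(74) = 8.6023
|z^3| = |z|^3 = (sqrt(74))^3 = 74*sqrt(74)

|z^3| = 74*sqrt(74) ≈ 636.5721


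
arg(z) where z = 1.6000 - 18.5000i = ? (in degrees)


Re = 1.6, Im = -18.5
arg = atan2(-18.5, 1.6) = -85.0570 degrees

arg(z) = -85.0570 degrees


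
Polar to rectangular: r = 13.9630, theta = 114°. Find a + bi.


a = 13.9630*cos(114°) = 13.9630*(-0.40674) = -5.6793
b = 13.9630*sin(114°) = 13.9630*0.913545 = 12.7558

-5.6793 + 12.7558i


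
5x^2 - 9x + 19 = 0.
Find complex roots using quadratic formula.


disc = (-9)^2 - 4*5*19 = 81 - 380 = -299
sqrt(|disc|) = sqrt(299) = 17.2916
Real part = 9/(2*5) = 0.9000
Imag part = 17.2916/(2*5) = 1.7292

0.9000 ± 1.7292i


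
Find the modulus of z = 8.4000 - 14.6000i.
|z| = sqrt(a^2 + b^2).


|z| = sqrt(8.4^2 + (-14.6)^2) = sqrt(70.56 + 213.16) = sqrt(283.72) = 16.8440

|z| = 16.8440


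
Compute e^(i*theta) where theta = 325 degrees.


cos(325°) = 0.8192
sin(325°) = -0.5736

e^(i*325°) = 0.8192 - 0.5736i


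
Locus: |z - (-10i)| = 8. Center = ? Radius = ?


|z - z0| = r is a circle with center z0 and radius r.
Center = (0, -10), radius = 8

Circle with center (0, -10) and radius 8


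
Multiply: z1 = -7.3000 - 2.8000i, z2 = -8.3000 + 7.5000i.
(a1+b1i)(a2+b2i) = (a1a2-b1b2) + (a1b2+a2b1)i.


Real = -7.3*(-8.3) - (-2.8)*7.5 = 60.59 - (-21) = 81.59
Imag = -7.3*7.5 - (8.3)*(-2.8) = -54.75 + 23.24 = -31.51

81.5900 - 31.5100i


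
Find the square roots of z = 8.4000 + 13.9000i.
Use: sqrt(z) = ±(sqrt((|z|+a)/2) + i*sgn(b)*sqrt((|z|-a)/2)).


|z| = sqrt(70.56+193.21) = 16.2410
sqrt((|z|+a)/2) = sqrt((16.2410+8.4)/2) = sqrt(12.3205) = 3.5101
sqrt((|z|-a)/2) = sqrt((16.2410-8.4)/2) = sqrt(3.9205) = 1.9800

±(3.5101 + 1.9800i) i.e. 3.5101 + 1.9800i and -3.5101 - 1.9800i


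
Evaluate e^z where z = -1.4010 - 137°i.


e^-1.4010 = 0.2464
cos(-137°) = -0.7314
sin(-137°) = -0.682
Real = 0.2464*(-0.7314) = -0.1802
Imag = 0.2464*(-0.682) = -0.1680

-0.1802 - 0.1680i


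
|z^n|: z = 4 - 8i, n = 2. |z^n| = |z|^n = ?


|z| = sqrt(16+64) = sqrt(80) = 8.9443
|z^2| = |z|^2 = (sqrt(80))^2 = 80

|z^2| = 80


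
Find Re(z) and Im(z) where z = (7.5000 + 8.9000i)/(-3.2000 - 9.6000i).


Multiply by conjugate: (7.5000 + 8.9000i)(-3.2000 + 9.6000i) / ((-3.2)^2 + (-9.6)^2)
Numerator real = 7.5*(-3.2) + 8.9*(-9.6) = -109.44
Numerator imag = 8.9*(-3.2) - 7.5*(-9.6) = 43.52
Denominator = 102.4
Re(z) = -109.44/102.4 = -1.0687
Im(z) = 43.52/102.4 = 0.4250

Re(z) = -1.0687, Im(z) = 0.4250


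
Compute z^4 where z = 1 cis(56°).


r^4 = 1^4 = 1
n*theta = 4*56° = 224° = 224° (mod 360)
a = 1*cos(224°) = -0.7193
b = 1*sin(224°) = -0.6947

1 cis(224°) = -0.7193 - 0.6947i


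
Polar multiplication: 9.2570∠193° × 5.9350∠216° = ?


r = 9.2570 * 5.9350 = 54.9403
theta = 193° + 216° = 409° = 49° (mod 360)

54.9403 cis(49°)


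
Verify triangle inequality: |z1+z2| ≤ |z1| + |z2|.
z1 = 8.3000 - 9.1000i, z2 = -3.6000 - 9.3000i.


|z1| = sqrt(8.3^2 + (-9.1)^2) = sqrt(151.7) = 12.3167
|z2| = sqrt((-3.6)^2 + (-9.3)^2) = sqrt(99.45) = 9.9725
z1+z2 = 4.7000 - 18.4000i
|z1+z2| = sqrt(360.65) = 18.9908
|z1|+|z2| = 12.3167 + 9.9725 = 22.2892

|z1+z2| = 18.9908 ≤ |z1|+|z2| = 22.2892 (verified)


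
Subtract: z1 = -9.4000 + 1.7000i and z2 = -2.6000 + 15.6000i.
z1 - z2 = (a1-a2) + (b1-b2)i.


Real: -9.4 + 2.6 = -6.8
Imag: 1.7 - 15.6 = -13.9

-6.8000 - 13.9000i


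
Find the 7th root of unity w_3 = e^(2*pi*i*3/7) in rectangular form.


Angle = 360*3/7 = 154.2857°
a = cos(154.2857°) = -0.9010
b = sin(154.2857°) = 0.4339

-0.9010 + 0.4339i


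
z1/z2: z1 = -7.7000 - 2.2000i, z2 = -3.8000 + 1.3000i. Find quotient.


Conjugate of z2 = -3.8000 - 1.3000i
Numerator: (-7.7000 - 2.2000i)(-3.8000 - 1.3000i) = 26.4000 + 18.3700i
Denominator: (-3.8)^2 + 1.3^2 = 16.13
Result = (26.4000 + 18.3700i)/16.13

1.6367 + 1.1389i


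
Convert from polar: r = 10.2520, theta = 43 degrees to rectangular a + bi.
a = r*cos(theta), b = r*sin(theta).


a = 10.2520*cos(43°) = 10.2520*0.73135 = 7.4978
b = 10.2520*sin(43°) = 10.2520*0.681998 = 6.9918

7.4978 + 6.9918i


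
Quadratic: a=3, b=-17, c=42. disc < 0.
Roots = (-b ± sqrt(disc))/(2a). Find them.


disc = (-17)^2 - 4*3*42 = 289 - 504 = -215
sqrt(|disc|) = sqrt(215) = 14.6629
Real part = 17/(2*3) = 2.8333
Imag part = 14.6629/(2*3) = 2.4438

2.8333 ± 2.4438i


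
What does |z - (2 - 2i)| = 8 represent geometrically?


|z - z0| = r is a circle with center z0 and radius r.
Center = (2, -2), radius = 8

Circle with center (2, -2) and radius 8


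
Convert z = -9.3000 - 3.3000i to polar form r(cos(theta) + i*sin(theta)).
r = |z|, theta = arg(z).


r = sqrt(86.49+10.89) = sqrt(97.38) = 9.8681
theta = atan2(-3.3, -9.3) = -160.4633 degrees

r = 9.8681, theta = -160.4633 degrees


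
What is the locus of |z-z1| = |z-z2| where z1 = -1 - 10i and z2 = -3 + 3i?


Equal distances means the locus is the perpendicular bisector of z1 and z2.
Midpoint = ((-1+(-3))/2, (-10+3)/2) = (-2.0000, -3.5000)

Perpendicular bisector through (-2.0000, -3.5000)


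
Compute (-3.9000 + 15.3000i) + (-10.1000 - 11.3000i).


Real: -3.9 - 10.1 = -14
Imag: 15.3 - 11.3 = 4

-14.0000 + 4.0000i


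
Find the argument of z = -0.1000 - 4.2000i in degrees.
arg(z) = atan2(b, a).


Re = -0.1, Im = -4.2
arg = atan2(-4.2, -0.1) = -91.3639 degrees

arg(z) = -91.3639 degrees


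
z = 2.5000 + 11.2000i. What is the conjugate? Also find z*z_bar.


z_bar = 2.5000 - 11.2000i
z*z_bar = 2.5^2 + 11.2^2 = 6.25 + 125.44 = 131.69

z_bar = 2.5000 - 11.2000i, z*z_bar = 131.69


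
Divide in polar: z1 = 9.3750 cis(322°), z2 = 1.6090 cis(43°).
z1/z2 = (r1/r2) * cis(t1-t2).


r = 9.3750 / 1.6090 = 5.8266
theta = 322° - 43° = 279° = 279° (mod 360)

5.8266 cis(279°)


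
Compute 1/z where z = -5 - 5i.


|z|^2 = 25+25 = 50
1/z = (-5 + 5i)/50

1/z = -0.1000 + 0.1000i


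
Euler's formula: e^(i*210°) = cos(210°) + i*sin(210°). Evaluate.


cos(210°) = -0.8660
sin(210°) = -0.5000

e^(i*210°) = -0.8660 - 0.5000i


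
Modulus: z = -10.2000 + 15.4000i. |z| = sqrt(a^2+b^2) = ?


|z| = sqrt((-10.2)^2 + 15.4^2) = sqrt(104.04 + 237.16) = sqrt(341.2) = 18.4716

|z| = 18.4716


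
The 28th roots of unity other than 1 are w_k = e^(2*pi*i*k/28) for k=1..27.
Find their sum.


With w = e^(2*pi*i/28), all 28 of the 28th roots of unity w^0 = 1, w, ..., w^(27) sum to 0: 1 + w + ... + w^(27) = (1 - w^28)/(1 - w) = 0 since w^28 = 1, w ≠ 1.
Removing the root 1: w + w^2 + ... + w^(27) = 0 - 1 = -1

Sum = -1


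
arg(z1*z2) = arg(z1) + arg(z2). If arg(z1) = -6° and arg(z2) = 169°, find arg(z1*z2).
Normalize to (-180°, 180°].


arg(z1*z2) = -6° + 169° = 163°
Normalized to (-180°, 180°]: 163°

163°


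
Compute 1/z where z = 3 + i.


|z|^2 = 9+1 = 10
1/z = (3 - 1i)/10

1/z = 0.3000 - 0.1000i


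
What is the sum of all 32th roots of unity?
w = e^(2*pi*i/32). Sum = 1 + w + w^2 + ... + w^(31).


The sum of all 32th roots of unity is 0.
Geometric series: (1 - w^32)/(1 - w) = (1-1)/(1-w) = 0 since w^32 = 1, w ≠ 1.
Alternatively: coefficient of z^31 in z^32 - 1 is 0.

0


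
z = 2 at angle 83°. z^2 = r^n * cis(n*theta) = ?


r^2 = 2^2 = 4
n*theta = 2*83° = 166° = 166° (mod 360)
a = 4*cos(166°) = -3.8812
b = 4*sin(166°) = 0.9677

4 cis(166°) = -3.8812 + 0.9677i


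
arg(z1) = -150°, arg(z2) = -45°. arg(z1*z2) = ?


arg(z1*z2) = -150° - 45° = -195°
Normalized to (-180°, 180°]: 165°

165°


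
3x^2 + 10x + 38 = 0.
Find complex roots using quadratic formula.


disc = 10^2 - 4*3*38 = 100 - 456 = -356
sqrt(|disc|) = sqrt(356) = 18.8680
Real part = -10/(2*3) = -1.6667
Imag part = 18.8680/(2*3) = 3.1447

-1.6667 ± 3.1447i


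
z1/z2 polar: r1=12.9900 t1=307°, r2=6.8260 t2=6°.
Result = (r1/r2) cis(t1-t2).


r = 12.9900 / 6.8260 = 1.9030
theta = 307° - 6° = 301° = 301° (mod 360)

1.9030 cis(301°)


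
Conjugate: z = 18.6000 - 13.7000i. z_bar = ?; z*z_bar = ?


z_bar = 18.6000 + 13.7000i
z*z_bar = 18.6^2 + (-13.7)^2 = 345.96 + 187.69 = 533.65

z_bar = 18.6000 + 13.7000i, z*z_bar = 533.65


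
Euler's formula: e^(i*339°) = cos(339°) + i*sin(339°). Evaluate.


cos(339°) = 0.9336
sin(339°) = -0.3584

e^(i*339°) = 0.9336 - 0.3584i


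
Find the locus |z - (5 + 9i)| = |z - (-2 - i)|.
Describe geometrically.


Equal distances means the locus is the perpendicular bisector of z1 and z2.
Midpoint = ((5+(-2))/2, (9+(-1))/2) = (1.5000, 4.0000)

Perpendicular bisector through (1.5000, 4.0000)


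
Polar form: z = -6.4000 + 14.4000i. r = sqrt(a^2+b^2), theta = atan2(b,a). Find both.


r = sqrt(40.96+207.36) = sqrt(248.32) = 15.7582
theta = atan2(14.4, -6.4) = 113.9625 degrees

r = 15.7582, theta = 113.9625 degrees


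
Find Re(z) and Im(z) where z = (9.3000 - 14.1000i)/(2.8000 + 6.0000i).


Multiply by conjugate: (9.3000 - 14.1000i)(2.8000 - 6.0000i) / (2.8^2 + 6^2)
Numerator real = 9.3*2.8 - (14.1)*6 = -58.56
Numerator imag = -14.1*2.8 - 9.3*6 = -95.28
Denominator = 43.84
Re(z) = -58.56/43.84 = -1.3358
Im(z) = -95.28/43.84 = -2.1734

Re(z) = -1.3358, Im(z) = -2.1734


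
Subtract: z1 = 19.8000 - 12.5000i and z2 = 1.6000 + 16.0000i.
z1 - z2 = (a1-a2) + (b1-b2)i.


Real: 19.8 - 1.6 = 18.2
Imag: -12.5 - 16 = -28.5

18.2000 - 28.5000i


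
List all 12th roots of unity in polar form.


The 12th roots of unity are cis(360k/12°) for k=0..11
Angle step = 360/12 = 30°
Primitive root: cis(30°)
Primitive root = 0.8660 + 0.5000i

12 roots at angles: 0°, 30°, 60°, 90°, 120°, 150°, 180°, 210°, 240°, 270°, 300°, 330°


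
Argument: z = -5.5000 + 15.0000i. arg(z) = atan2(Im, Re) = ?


Re = -5.5, Im = 15
arg = atan2(15, -5.5) = 110.1363 degrees

arg(z) = 110.1363 degrees


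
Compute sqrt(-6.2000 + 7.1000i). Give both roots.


|z| = sqrt(38.44+50.41) = 9.4260
sqrt((|z|+a)/2) = sqrt((9.4260+(-6.2))/2) = sqrt(1.6130) = 1.2700
sqrt((|z|-a)/2) = sqrt((9.4260-(-6.2))/2) = sqrt(7.8130) = 2.7952

±(1.2700 + 2.7952i) i.e. 1.2700 + 2.7952i and -1.2700 - 2.7952i


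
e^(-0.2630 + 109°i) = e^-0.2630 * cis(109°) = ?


e^-0.2630 = 0.76874
cos(109°) = -0.3256
sin(109°) = 0.94552
Real = 0.76874*(-0.3256) = -0.2503
Imag = 0.76874*0.94552 = 0.7269

-0.2503 + 0.7269i


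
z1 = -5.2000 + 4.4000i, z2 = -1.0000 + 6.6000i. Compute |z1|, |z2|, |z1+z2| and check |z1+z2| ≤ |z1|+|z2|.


|z1| = sqrt((-5.2)^2 + 4.4^2) = sqrt(46.4) = 6.8118
|z2| = sqrt((-1)^2 + 6.6^2) = sqrt(44.56) = 6.6753
z1+z2 = -6.2000 + 11.0000i
|z1+z2| = sqrt(159.44) = 12.6270
|z1|+|z2| = 6.8118 + 6.6753 = 13.4871

|z1+z2| = 12.6270 ≤ |z1|+|z2| = 13.4871 (verified)


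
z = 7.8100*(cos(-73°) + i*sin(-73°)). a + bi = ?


a = 7.8100*cos(-73°) = 7.8100*0.29237 = 2.2834
b = 7.8100*sin(-73°) = 7.8100*(-0.9563) = -7.4687

2.2834 - 7.4687i


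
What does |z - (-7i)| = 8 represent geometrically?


|z - z0| = r is a circle with center z0 and radius r.
Center = (0, -7), radius = 8

Circle with center (0, -7) and radius 8


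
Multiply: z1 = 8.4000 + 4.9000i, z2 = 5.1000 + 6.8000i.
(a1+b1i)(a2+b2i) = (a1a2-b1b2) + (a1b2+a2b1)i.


Real = 8.4*5.1 - 4.9*6.8 = 42.84 - 33.32 = 9.52
Imag = 8.4*6.8 + 5.1*4.9 = 57.12 + 24.99 = 82.11

9.5200 + 82.1100i


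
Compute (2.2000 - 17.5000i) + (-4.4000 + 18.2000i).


Real: 2.2 - 4.4 = -2.2
Imag: -17.5 + 18.2 = 0.7

-2.2000 + 0.7000i


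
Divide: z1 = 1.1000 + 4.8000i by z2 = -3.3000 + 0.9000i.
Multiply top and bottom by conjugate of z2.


Conjugate of z2 = -3.3000 - 0.9000i
Numerator: (1.1000 + 4.8000i)(-3.3000 - 0.9000i) = 0.6900 - 16.8300i
Denominator: (-3.3)^2 + 0.9^2 = 11.7
Result = (0.6900 - 16.8300i)/11.7

0.0590 - 1.4385i


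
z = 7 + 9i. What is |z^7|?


|z| = sqrt(49+81) = sqrt(130) = 11.4018
|z^7| = |z|^7 = (sqrt(130))^7 = 130^3 * sqrt(130) = 2197000*sqrt(130)

|z^7| = 2197000*sqrt(130) ≈ 25049654.0894


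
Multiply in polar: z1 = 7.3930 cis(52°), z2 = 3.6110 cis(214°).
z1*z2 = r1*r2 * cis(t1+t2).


r = 7.3930 * 3.6110 = 26.6961
theta = 52° + 214° = 266° = 266° (mod 360)

26.6961 cis(266°)


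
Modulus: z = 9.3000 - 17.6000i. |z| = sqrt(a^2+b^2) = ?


|z| = sqrt(9.3^2 + (-17.6)^2) = sqrt(86.49 + 309.76) = sqrt(396.25) = 19.9060

|z| = 19.9060


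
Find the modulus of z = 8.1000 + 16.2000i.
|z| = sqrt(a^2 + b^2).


|z| = sqrt(8.1^2 + 16.2^2) = sqrt(65.61 + 262.44) = sqrt(328.05) = 18.1122

|z| = 18.1122


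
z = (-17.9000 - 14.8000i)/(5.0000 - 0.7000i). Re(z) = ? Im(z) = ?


Multiply by conjugate: (-17.9000 - 14.8000i)(5.0000 + 0.7000i) / (5^2 + (-0.7)^2)
Numerator real = -17.9*5 - (14.8)*(-0.7) = -79.14
Numerator imag = -14.8*5 - (-17.9)*(-0.7) = -86.53
Denominator = 25.49
Re(z) = -79.14/25.49 = -3.1047
Im(z) = -86.53/25.49 = -3.3947

Re(z) = -3.1047, Im(z) = -3.3947


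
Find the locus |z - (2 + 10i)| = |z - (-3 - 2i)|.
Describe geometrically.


Equal distances means the locus is the perpendicular bisector of z1 and z2.
Midpoint = ((2+(-3))/2, (10+(-2))/2) = (-0.5000, 4.0000)

Perpendicular bisector through (-0.5000, 4.0000)


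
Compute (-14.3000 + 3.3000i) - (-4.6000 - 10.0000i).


Real: -14.3 + 4.6 = -9.7
Imag: 3.3 + 10 = 13.3

-9.7000 + 13.3000i


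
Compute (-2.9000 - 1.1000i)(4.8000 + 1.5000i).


Real = -2.9*4.8 - (-1.1)*1.5 = -13.92 - (-1.65) = -12.27
Imag = -2.9*1.5 + 4.8*(-1.1) = -4.35 - (5.28) = -9.63

-12.2700 - 9.6300i


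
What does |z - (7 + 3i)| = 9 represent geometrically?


|z - z0| = r is a circle with center z0 and radius r.
Center = (7, 3), radius = 9

Circle with center (7, 3) and radius 9


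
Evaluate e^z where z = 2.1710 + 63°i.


e^2.1710 = 8.7670
cos(63°) = 0.454
sin(63°) = 0.89101
Real = 8.7670*0.454 = 3.9802
Imag = 8.7670*0.89101 = 7.8115

3.9802 + 7.8115i


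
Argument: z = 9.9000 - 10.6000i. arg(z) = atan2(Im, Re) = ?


Re = 9.9, Im = -10.6
arg = atan2(-10.6, 9.9) = -46.9557 degrees

arg(z) = -46.9557 degrees


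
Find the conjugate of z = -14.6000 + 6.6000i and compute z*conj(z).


z_bar = -14.6000 - 6.6000i
z*z_bar = (-14.6)^2 + 6.6^2 = 213.16 + 43.56 = 256.72

z_bar = -14.6000 - 6.6000i, z*z_bar = 256.72


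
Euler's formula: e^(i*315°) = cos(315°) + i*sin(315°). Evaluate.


cos(315°) = 0.7071
sin(315°) = -0.7071

e^(i*315°) = 0.7071 - 0.7071i


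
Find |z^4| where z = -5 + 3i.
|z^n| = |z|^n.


|z| = sqrt(25+9) = sqrt(34) = 5.8310
|z^4| = |z|^4 = (sqrt(34))^4 = 34^2 = 1156

|z^4| = 1156


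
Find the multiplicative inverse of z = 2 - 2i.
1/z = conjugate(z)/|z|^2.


|z|^2 = 4+4 = 8
1/z = (2 + 2i)/8

1/z = 0.2500 + 0.2500i


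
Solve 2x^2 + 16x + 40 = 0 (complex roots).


disc = 16^2 - 4*2*40 = 256 - 320 = -64
sqrt(|disc|) = sqrt(64) = 8.0000
Real part = -16/(2*2) = -4.0000
Imag part = 8.0000/(2*2) = 2.0000

-4.0000 ± 2.0000i


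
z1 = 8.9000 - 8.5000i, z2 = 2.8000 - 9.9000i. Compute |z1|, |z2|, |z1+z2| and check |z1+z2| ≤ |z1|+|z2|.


|z1| = sqrt(8.9^2 + (-8.5)^2) = sqrt(151.46) = 12.3069
|z2| = sqrt(2.8^2 + (-9.9)^2) = sqrt(105.85) = 10.2883
z1+z2 = 11.7000 - 18.4000i
|z1+z2| = sqrt(475.45) = 21.8048
|z1|+|z2| = 12.3069 + 10.2883 = 22.5952

|z1+z2| = 21.8048 ≤ |z1|+|z2| = 22.5952 (verified)


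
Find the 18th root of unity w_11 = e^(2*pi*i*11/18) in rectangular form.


Angle = 360*11/18 = 220°
a = cos(220°) = -0.7660
b = sin(220°) = -0.6428

-0.7660 - 0.6428i


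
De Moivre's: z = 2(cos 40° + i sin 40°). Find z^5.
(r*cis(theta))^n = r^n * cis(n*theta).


r^5 = 2^5 = 32
n*theta = 5*40° = 200° = 200° (mod 360)
a = 32*cos(200°) = -30.0702
b = 32*sin(200°) = -10.9446

32 cis(200°) = -30.0702 - 10.9446i


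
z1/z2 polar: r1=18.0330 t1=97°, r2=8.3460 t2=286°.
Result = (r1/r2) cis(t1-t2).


r = 18.0330 / 8.3460 = 2.1607
theta = 97° - 286° = -189° = 171° (mod 360)

2.1607 cis(171°)


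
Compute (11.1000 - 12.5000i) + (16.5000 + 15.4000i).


Real: 11.1 + 16.5 = 27.6
Imag: -12.5 + 15.4 = 2.9

27.6000 + 2.9000i


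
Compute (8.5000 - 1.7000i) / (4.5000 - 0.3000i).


Conjugate of z2 = 4.5000 + 0.3000i
Numerator: (8.5000 - 1.7000i)(4.5000 + 0.3000i) = 38.7600 - 5.1000i
Denominator: 4.5^2 + (-0.3)^2 = 20.34
Result = (38.7600 - 5.1000i)/20.34

1.9056 - 0.2507i


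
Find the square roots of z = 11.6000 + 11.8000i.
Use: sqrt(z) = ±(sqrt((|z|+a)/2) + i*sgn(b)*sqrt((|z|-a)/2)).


|z| = sqrt(134.56+139.24) = 16.5469
sqrt((|z|+a)/2) = sqrt((16.5469+11.6)/2) = sqrt(14.0735) = 3.7515
sqrt((|z|-a)/2) = sqrt((16.5469-11.6)/2) = sqrt(2.4735) = 1.5727

±(3.7515 + 1.5727i) i.e. 3.7515 + 1.5727i and -3.7515 - 1.5727i


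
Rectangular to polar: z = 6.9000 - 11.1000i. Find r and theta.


r = sqrt(47.61+123.21) = sqrt(170.82) = 13.0698
theta = atan2(-11.1, 6.9) = -58.1340 degrees

r = 13.0698, theta = -58.1340 degrees


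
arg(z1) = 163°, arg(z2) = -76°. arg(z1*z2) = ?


arg(z1*z2) = 163° - 76° = 87°
Normalized to (-180°, 180°]: 87°

87°


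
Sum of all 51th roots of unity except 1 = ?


With w = e^(2*pi*i/51), all 51 of the 51th roots of unity w^0 = 1, w, ..., w^(50) sum to 0: 1 + w + ... + w^(50) = (1 - w^51)/(1 - w) = 0 since w^51 = 1, w ≠ 1.
Removing the root 1: w + w^2 + ... + w^(50) = 0 - 1 = -1

Sum = -1


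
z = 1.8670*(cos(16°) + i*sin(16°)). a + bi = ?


a = 1.8670*cos(16°) = 1.8670*0.9613 = 1.7947
b = 1.8670*sin(16°) = 1.8670*0.27564 = 0.5146

1.7947 + 0.5146i


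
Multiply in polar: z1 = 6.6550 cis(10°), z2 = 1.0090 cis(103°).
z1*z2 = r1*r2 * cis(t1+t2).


r = 6.6550 * 1.0090 = 6.7149
theta = 10° + 103° = 113° = 113° (mod 360)

6.7149 cis(113°)


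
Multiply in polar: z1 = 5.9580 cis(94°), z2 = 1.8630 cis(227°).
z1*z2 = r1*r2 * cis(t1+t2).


r = 5.9580 * 1.8630 = 11.0998
theta = 94° + 227° = 321° = 321° (mod 360)

11.0998 cis(321°)


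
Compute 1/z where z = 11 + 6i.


|z|^2 = 121+36 = 157
1/z = (11 - 6i)/157

1/z = 0.0701 - 0.0382i


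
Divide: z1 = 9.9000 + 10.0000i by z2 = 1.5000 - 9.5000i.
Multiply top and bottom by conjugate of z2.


Conjugate of z2 = 1.5000 + 9.5000i
Numerator: (9.9000 + 10.0000i)(1.5000 + 9.5000i) = -80.1500 + 109.0500i
Denominator: 1.5^2 + (-9.5)^2 = 92.5
Result = (-80.1500 + 109.0500i)/92.5

-0.8665 + 1.1789i


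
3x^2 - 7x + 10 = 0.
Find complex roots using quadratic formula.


disc = (-7)^2 - 4*3*10 = 49 - 120 = -71
sqrt(|disc|) = sqrt(71) = 8.4261
Real part = 7/(2*3) = 1.1667
Imag part = 8.4261/(2*3) = 1.4044

1.1667 ± 1.4044i


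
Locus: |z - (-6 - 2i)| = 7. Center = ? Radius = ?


|z - z0| = r is a circle with center z0 and radius r.
Center = (-6, -2), radius = 7

Circle with center (-6, -2) and radius 7


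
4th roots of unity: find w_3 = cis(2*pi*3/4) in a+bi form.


Angle = 360*3/4 = 270°
a = cos(270°) = 0
b = sin(270°) = -1.0000

0 - 1.0000i


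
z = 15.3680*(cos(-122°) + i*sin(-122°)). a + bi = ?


a = 15.3680*cos(-122°) = 15.3680*(-0.52992) = -8.1438
b = 15.3680*sin(-122°) = 15.3680*(-0.84805) = -13.0328

-8.1438 - 13.0328i


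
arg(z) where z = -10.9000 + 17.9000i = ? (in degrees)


Re = -10.9, Im = 17.9
arg = atan2(17.9, -10.9) = 121.3388 degrees

arg(z) = 121.3388 degrees


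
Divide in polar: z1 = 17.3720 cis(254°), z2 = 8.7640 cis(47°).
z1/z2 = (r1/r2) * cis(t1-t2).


r = 17.3720 / 8.7640 = 1.9822
theta = 254° - 47° = 207° = 207° (mod 360)

1.9822 cis(207°)


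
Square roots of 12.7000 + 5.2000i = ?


|z| = sqrt(161.29+27.04) = 13.7233
sqrt((|z|+a)/2) = sqrt((13.7233+12.7)/2) = sqrt(13.2117) = 3.6348
sqrt((|z|-a)/2) = sqrt((13.7233-12.7)/2) = sqrt(0.5117) = 0.7153

±(3.6348 + 0.7153i) i.e. 3.6348 + 0.7153i and -3.6348 - 0.7153i


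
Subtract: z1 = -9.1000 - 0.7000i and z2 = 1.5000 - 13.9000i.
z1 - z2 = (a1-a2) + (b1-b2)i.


Real: -9.1 - 1.5 = -10.6
Imag: -0.7 + 13.9 = 13.2

-10.6000 + 13.2000i


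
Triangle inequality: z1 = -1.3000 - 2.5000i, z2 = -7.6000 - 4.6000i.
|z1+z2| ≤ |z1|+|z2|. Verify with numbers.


|z1| = sqrt((-1.3)^2 + (-2.5)^2) = sqrt(7.94) = 2.8178
|z2| = sqrt((-7.6)^2 + (-4.6)^2) = sqrt(78.92) = 8.8837
z1+z2 = -8.9000 - 7.1000i
|z1+z2| = sqrt(129.62) = 11.3851
|z1|+|z2| = 2.8178 + 8.8837 = 11.7015

|z1+z2| = 11.3851 ≤ |z1|+|z2| = 11.7015 (verified)


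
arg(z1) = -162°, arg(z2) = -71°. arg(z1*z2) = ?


arg(z1*z2) = -162° - 71° = -233°
Normalized to (-180°, 180°]: 127°

127°


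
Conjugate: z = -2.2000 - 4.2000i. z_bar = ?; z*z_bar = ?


z_bar = -2.2000 + 4.2000i
z*z_bar = (-2.2)^2 + (-4.2)^2 = 4.84 + 17.64 = 22.48

z_bar = -2.2000 + 4.2000i, z*z_bar = 22.48


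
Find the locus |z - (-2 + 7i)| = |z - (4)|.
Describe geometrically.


Equal distances means the locus is the perpendicular bisector of z1 and z2.
Midpoint = ((-2+4)/2, (7+0)/2) = (1.0000, 3.5000)

Perpendicular bisector through (1.0000, 3.5000)


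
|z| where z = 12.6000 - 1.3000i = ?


|z| = sqrt(12.6^2 + (-1.3)^2) = sqrt(158.76 + 1.69) = sqrt(160.45) = 12.6669

|z| = 12.6669


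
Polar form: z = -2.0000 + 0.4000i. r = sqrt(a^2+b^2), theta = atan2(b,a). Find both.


r = sqrt(4+0.16) = sqrt(4.16) = 2.0396
theta = atan2(0.4, -2) = 168.6901 degrees

r = 2.0396, theta = 168.6901 degrees


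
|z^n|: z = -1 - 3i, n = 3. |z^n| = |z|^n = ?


|z| = sqrt(1+9) = sqrt(10) = 3.1623
|z^3| = |z|^3 = (sqrt(10))^3 = 10*sqrt(10)

|z^3| = 10*sqrt(10) ≈ 31.6228


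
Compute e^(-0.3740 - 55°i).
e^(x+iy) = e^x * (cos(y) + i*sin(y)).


e^-0.3740 = 0.6880
cos(-55°) = 0.5736
sin(-55°) = -0.8192
Real = 0.6880*0.5736 = 0.3946
Imag = 0.6880*(-0.8192) = -0.5636

0.3946 - 0.5636i


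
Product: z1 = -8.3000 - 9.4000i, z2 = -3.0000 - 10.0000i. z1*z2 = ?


Real = -8.3*(-3) - (-9.4)*(-10) = 24.9 - 94 = -69.1
Imag = -8.3*(-10) - (3)*(-9.4) = 83 + 28.2 = 111.2

-69.1000 + 111.2000i


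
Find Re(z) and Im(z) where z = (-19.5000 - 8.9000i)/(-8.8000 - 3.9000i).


Multiply by conjugate: (-19.5000 - 8.9000i)(-8.8000 + 3.9000i) / ((-8.8)^2 + (-3.9)^2)
Numerator real = -19.5*(-8.8) - (8.9)*(-3.9) = 206.31
Numerator imag = -8.9*(-8.8) - (-19.5)*(-3.9) = 2.27
Denominator = 92.65
Re(z) = 206.31/92.65 = 2.2268
Im(z) = 2.27/92.65 = 0.0245

Re(z) = 2.2268, Im(z) = 0.0245


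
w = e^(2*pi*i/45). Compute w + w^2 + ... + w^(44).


With w = e^(2*pi*i/45), all 45 of the 45th roots of unity w^0 = 1, w, ..., w^(44) sum to 0: 1 + w + ... + w^(44) = (1 - w^45)/(1 - w) = 0 since w^45 = 1, w ≠ 1.
Removing the root 1: w + w^2 + ... + w^(44) = 0 - 1 = -1

Sum = -1


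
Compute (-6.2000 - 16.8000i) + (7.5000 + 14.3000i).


Real: -6.2 + 7.5 = 1.3
Imag: -16.8 + 14.3 = -2.5

1.3000 - 2.5000i


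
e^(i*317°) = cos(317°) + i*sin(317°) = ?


cos(317°) = 0.7314
sin(317°) = -0.6820

e^(i*317°) = 0.7314 - 0.6820i


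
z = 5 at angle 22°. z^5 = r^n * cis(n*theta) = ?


r^5 = 5^5 = 3125
n*theta = 5*22° = 110° = 110° (mod 360)
a = 3125*cos(110°) = -1068.8129
b = 3125*sin(110°) = 2936.5394

3125 cis(110°) = -1068.8129 + 2936.5394i


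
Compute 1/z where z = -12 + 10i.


|z|^2 = 144+100 = 244
1/z = (-12 - 10i)/244

1/z = -0.0492 - 0.0410i


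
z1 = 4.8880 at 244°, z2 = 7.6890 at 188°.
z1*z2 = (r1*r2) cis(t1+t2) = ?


r = 4.8880 * 7.6890 = 37.5838
theta = 244° + 188° = 432° = 72° (mod 360)

37.5838 cis(72°)


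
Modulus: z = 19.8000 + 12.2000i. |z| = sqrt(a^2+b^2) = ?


|z| = sqrt(19.8^2 + 12.2^2) = sqrt(392.04 + 148.84) = sqrt(540.88) = 23.2568

|z| = 23.2568


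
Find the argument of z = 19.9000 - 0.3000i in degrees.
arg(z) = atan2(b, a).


Re = 19.9, Im = -0.3
arg = atan2(-0.3, 19.9) = -0.8637 degrees

arg(z) = -0.8637 degrees


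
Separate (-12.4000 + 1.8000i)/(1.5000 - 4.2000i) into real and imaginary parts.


Multiply by conjugate: (-12.4000 + 1.8000i)(1.5000 + 4.2000i) / (1.5^2 + (-4.2)^2)
Numerator real = -12.4*1.5 + 1.8*(-4.2) = -26.16
Numerator imag = 1.8*1.5 - (-12.4)*(-4.2) = -49.38
Denominator = 19.89
Re(z) = -26.16/19.89 = -1.3152
Im(z) = -49.38/19.89 = -2.4827

Re(z) = -1.3152, Im(z) = -2.4827


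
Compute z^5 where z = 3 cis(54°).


r^5 = 3^5 = 243
n*theta = 5*54° = 270° = 270° (mod 360)
a = 243*cos(270°) = 0
b = 243*sin(270°) = -243.0000

243 cis(270°) = 0 - 243.0000i


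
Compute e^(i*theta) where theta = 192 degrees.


cos(192°) = -0.9781
sin(192°) = -0.2079

e^(i*192°) = -0.9781 - 0.2079i


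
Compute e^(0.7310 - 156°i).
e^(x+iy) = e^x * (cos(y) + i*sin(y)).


e^0.7310 = 2.0772
cos(-156°) = -0.91355
sin(-156°) = -0.40674
Real = 2.0772*(-0.91355) = -1.8976
Imag = 2.0772*(-0.40674) = -0.8449

-1.8976 - 0.8449i


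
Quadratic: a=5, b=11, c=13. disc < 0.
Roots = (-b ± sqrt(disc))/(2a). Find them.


disc = 11^2 - 4*5*13 = 121 - 260 = -139
sqrt(|disc|) = sqrt(139) = 11.7898
Real part = -11/(2*5) = -1.1000
Imag part = 11.7898/(2*5) = 1.1790

-1.1000 ± 1.1790i


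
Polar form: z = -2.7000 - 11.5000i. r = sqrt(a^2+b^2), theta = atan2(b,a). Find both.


r = sqrt(7.29+132.25) = sqrt(139.54) = 11.8127
theta = atan2(-11.5, -2.7) = -103.2127 degrees

r = 11.8127, theta = -103.2127 degrees


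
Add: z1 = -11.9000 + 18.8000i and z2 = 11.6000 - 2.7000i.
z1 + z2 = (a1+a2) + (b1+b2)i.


Real: -11.9 + 11.6 = -0.3
Imag: 18.8 - 2.7 = 16.1

-0.3000 + 16.1000i


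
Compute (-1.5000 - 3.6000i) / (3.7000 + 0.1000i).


Conjugate of z2 = 3.7000 - 0.1000i
Numerator: (-1.5000 - 3.6000i)(3.7000 - 0.1000i) = -5.9100 - 13.1700i
Denominator: 3.7^2 + 0.1^2 = 13.7
Result = (-5.9100 - 13.1700i)/13.7

-0.4314 - 0.9613i


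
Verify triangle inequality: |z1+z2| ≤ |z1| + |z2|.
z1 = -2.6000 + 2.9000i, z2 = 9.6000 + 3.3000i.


|z1| = sqrt((-2.6)^2 + 2.9^2) = sqrt(15.17) = 3.8949
|z2| = sqrt(9.6^2 + 3.3^2) = sqrt(103.05) = 10.1514
z1+z2 = 7.0000 + 6.2000i
|z1+z2| = sqrt(87.44) = 9.3509
|z1|+|z2| = 3.8949 + 10.1514 = 14.0463

|z1+z2| = 9.3509 ≤ |z1|+|z2| = 14.0463 (verified)


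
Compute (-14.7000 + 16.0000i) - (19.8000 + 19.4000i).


Real: -14.7 - 19.8 = -34.5
Imag: 16 - 19.4 = -3.4

-34.5000 - 3.4000i


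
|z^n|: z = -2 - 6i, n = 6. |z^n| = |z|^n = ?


|z| = sqrt(4+36) = sqrt(40) = 6.3246
|z^6| = |z|^6 = (sqrt(40))^6 = 40^3 = 64000

|z^6| = 64000


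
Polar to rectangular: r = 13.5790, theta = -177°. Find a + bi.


a = 13.5790*cos(-177°) = 13.5790*(-0.99863) = -13.5604
b = 13.5790*sin(-177°) = 13.5790*(-0.05234) = -0.7107

-13.5604 - 0.7107i


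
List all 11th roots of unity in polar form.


The 11th roots of unity are cis(360k/11°) for k=0..10
Angle step = 360/11 = 32.7273°
Primitive root: cis(32.7273°)
Primitive root = 0.8413 + 0.5406i

11 roots at angles: 0°, 32.7273°, 65.4545°, 98.1818°, 130.9091°, 163.6364°, 196.3636°, 229.0909°, 261.8182°, 294.5455°, 327.2727°


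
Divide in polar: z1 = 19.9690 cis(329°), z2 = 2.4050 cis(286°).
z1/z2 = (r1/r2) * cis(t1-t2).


r = 19.9690 / 2.4050 = 8.3031
theta = 329° - 286° = 43° = 43° (mod 360)

8.3031 cis(43°)


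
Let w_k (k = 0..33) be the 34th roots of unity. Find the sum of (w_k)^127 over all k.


The roots are w_k = w^k with w = e^(2*pi*i/34), and (w^k)^127 = (w^127)^k.
So S = 1 + u + u^2 + ... + u^(33) with u = w^127.
127 = 3*34 + 25, so 127 is not a multiple of 34: u = (w^34)^3 * w^25 = w^25 ≠ 1 (w is a primitive 34th root), while u^34 = (w^34)^127 = 1.
Geometric series: S = (1 - u^34)/(1 - u) = (1 - 1)/(1 - u) = 0

S = 0


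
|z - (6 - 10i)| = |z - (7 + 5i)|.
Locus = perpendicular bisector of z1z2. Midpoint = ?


Equal distances means the locus is the perpendicular bisector of z1 and z2.
Midpoint = ((6+7)/2, (-10+5)/2) = (6.5000, -2.5000)

Perpendicular bisector through (6.5000, -2.5000)


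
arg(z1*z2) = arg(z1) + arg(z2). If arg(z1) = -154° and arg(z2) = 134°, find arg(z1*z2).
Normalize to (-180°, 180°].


arg(z1*z2) = -154° + 134° = -20°
Normalized to (-180°, 180°]: -20°

-20°


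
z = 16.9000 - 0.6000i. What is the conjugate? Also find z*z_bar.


z_bar = 16.9000 + 0.6000i
z*z_bar = 16.9^2 + (-0.6)^2 = 285.61 + 0.36 = 285.97

z_bar = 16.9000 + 0.6000i, z*z_bar = 285.97


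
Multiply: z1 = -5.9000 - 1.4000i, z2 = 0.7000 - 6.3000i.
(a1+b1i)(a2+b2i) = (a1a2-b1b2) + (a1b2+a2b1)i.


Real = -5.9*0.7 - (-1.4)*(-6.3) = -4.13 - 8.82 = -12.95
Imag = -5.9*(-6.3) + 0.7*(-1.4) = 37.17 - (0.98) = 36.19

-12.9500 + 36.1900i


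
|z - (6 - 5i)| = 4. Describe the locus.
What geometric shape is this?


|z - z0| = r is a circle with center z0 and radius r.
Center = (6, -5), radius = 4

Circle with center (6, -5) and radius 4


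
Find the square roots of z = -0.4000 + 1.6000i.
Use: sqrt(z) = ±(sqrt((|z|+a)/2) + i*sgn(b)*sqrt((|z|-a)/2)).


|z| = sqrt(0.16+2.56) = 1.6492
sqrt((|z|+a)/2) = sqrt((1.6492+(-0.4))/2) = sqrt(0.6246) = 0.7903
sqrt((|z|-a)/2) = sqrt((1.6492-(-0.4))/2) = sqrt(1.0246) = 1.0122

±(0.7903 + 1.0122i) i.e. 0.7903 + 1.0122i and -0.7903 - 1.0122i


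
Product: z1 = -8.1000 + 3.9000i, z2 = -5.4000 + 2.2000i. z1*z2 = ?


Real = -8.1*(-5.4) - 3.9*2.2 = 43.74 - 8.58 = 35.16
Imag = -8.1*2.2 - (5.4)*3.9 = -17.82 - (21.06) = -38.88

35.1600 - 38.8800i


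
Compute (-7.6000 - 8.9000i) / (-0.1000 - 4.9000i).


Conjugate of z2 = -0.1000 + 4.9000i
Numerator: (-7.6000 - 8.9000i)(-0.1000 + 4.9000i) = 44.3700 - 36.3500i
Denominator: (-0.1)^2 + (-4.9)^2 = 24.02
Result = (44.3700 - 36.3500i)/24.02

1.8472 - 1.5133i


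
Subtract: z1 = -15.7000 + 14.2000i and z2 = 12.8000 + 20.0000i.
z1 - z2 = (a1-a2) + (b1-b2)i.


Real: -15.7 - 12.8 = -28.5
Imag: 14.2 - 20 = -5.8

-28.5000 - 5.8000i


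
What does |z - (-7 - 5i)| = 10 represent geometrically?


|z - z0| = r is a circle with center z0 and radius r.
Center = (-7, -5), radius = 10

Circle with center (-7, -5) and radius 10


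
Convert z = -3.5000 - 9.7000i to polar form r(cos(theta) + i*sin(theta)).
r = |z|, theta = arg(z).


r = sqrt(12.25+94.09) = sqrt(106.34) = 10.3121
theta = atan2(-9.7, -3.5) = -109.8407 degrees

r = 10.3121, theta = -109.8407 degrees


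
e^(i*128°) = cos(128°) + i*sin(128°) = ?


cos(128°) = -0.6157
sin(128°) = 0.7880

e^(i*128°) = -0.6157 + 0.7880i


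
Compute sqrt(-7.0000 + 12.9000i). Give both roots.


|z| = sqrt(49+166.41) = 14.6769
sqrt((|z|+a)/2) = sqrt((14.6769+(-7))/2) = sqrt(3.8384) = 1.9592
sqrt((|z|-a)/2) = sqrt((14.6769-(-7))/2) = sqrt(10.8384) = 3.2922

±(1.9592 + 3.2922i) i.e. 1.9592 + 3.2922i and -1.9592 - 3.2922i


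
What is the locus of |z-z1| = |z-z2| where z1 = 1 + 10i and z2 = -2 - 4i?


Equal distances means the locus is the perpendicular bisector of z1 and z2.
Midpoint = ((1+(-2))/2, (10+(-4))/2) = (-0.5000, 3.0000)

Perpendicular bisector through (-0.5000, 3.0000)


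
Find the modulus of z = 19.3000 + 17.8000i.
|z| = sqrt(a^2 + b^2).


|z| = sqrt(19.3^2 + 17.8^2) = sqrt(372.49 + 316.84) = sqrt(689.33) = 26.2551

|z| = 26.2551


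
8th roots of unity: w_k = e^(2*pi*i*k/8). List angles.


The 8th roots of unity are cis(360k/8°) for k=0..7
Angle step = 360/8 = 45°
Primitive root: cis(45°)
Primitive root = 0.7071 + 0.7071i

8 roots at angles: 0°, 45°, 90°, 135°, 180°, 225°, 270°, 315°


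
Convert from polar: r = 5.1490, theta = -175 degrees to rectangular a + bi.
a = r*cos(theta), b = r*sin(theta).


a = 5.1490*cos(-175°) = 5.1490*(-0.9962) = -5.1294
b = 5.1490*sin(-175°) = 5.1490*(-0.08716) = -0.4488

-5.1294 - 0.4488i


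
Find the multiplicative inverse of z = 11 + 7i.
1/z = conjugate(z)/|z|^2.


|z|^2 = 121+49 = 170
1/z = (11 - 7i)/170

1/z = 0.0647 - 0.0412i


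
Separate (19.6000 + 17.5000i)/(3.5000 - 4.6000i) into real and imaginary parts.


Multiply by conjugate: (19.6000 + 17.5000i)(3.5000 + 4.6000i) / (3.5^2 + (-4.6)^2)
Numerator real = 19.6*3.5 + 17.5*(-4.6) = -11.9
Numerator imag = 17.5*3.5 - 19.6*(-4.6) = 151.41
Denominator = 33.41
Re(z) = -11.9/33.41 = -0.3562
Im(z) = 151.41/33.41 = 4.5319

Re(z) = -0.3562, Im(z) = 4.5319


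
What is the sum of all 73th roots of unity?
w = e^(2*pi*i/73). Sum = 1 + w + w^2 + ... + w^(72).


The sum of all 73th roots of unity is 0.
Geometric series: (1 - w^73)/(1 - w) = (1-1)/(1-w) = 0 since w^73 = 1, w ≠ 1.
Alternatively: coefficient of z^72 in z^73 - 1 is 0.

0


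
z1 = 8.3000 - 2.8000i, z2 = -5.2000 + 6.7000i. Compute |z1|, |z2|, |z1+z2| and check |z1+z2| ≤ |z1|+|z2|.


|z1| = sqrt(8.3^2 + (-2.8)^2) = sqrt(76.73) = 8.7596
|z2| = sqrt((-5.2)^2 + 6.7^2) = sqrt(71.93) = 8.4812
z1+z2 = 3.1000 + 3.9000i
|z1+z2| = sqrt(24.82) = 4.9820
|z1|+|z2| = 8.7596 + 8.4812 = 17.2408

|z1+z2| = 4.9820 ≤ |z1|+|z2| = 17.2408 (verified)


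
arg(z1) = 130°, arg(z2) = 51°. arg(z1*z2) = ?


arg(z1*z2) = 130° + 51° = 181°
Normalized to (-180°, 180°]: -179°

-179°


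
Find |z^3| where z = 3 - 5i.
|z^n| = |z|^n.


|z| = sqrt(9+25) = sqrt(34) = 5.8310
|z^3| = |z|^3 = (sqrt(34))^3 = 34*sqrt(34)

|z^3| = 34*sqrt(34) ≈ 198.2524


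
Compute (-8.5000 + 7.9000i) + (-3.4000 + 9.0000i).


Real: -8.5 - 3.4 = -11.9
Imag: 7.9 + 9 = 16.9

-11.9000 + 16.9000i


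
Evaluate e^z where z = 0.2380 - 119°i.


e^0.2380 = 1.2687
cos(-119°) = -0.4848
sin(-119°) = -0.8746
Real = 1.2687*(-0.4848) = -0.6151
Imag = 1.2687*(-0.8746) = -1.1096

-0.6151 - 1.1096i


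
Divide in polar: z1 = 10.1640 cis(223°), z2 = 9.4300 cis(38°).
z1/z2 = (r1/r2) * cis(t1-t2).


r = 10.1640 / 9.4300 = 1.0778
theta = 223° - 38° = 185° = 185° (mod 360)

1.0778 cis(185°)


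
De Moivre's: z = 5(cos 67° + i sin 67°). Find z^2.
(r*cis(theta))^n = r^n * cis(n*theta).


r^2 = 5^2 = 25
n*theta = 2*67° = 134° = 134° (mod 360)
a = 25*cos(134°) = -17.3665
b = 25*sin(134°) = 17.9835

25 cis(134°) = -17.3665 + 17.9835i


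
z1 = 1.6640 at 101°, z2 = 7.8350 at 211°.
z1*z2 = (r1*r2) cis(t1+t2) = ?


r = 1.6640 * 7.8350 = 13.0374
theta = 101° + 211° = 312° = 312° (mod 360)

13.0374 cis(312°)


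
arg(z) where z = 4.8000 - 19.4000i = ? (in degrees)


Re = 4.8, Im = -19.4
arg = atan2(-19.4, 4.8) = -76.1028 degrees

arg(z) = -76.1028 degrees


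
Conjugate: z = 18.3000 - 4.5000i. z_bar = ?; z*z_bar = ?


z_bar = 18.3000 + 4.5000i
z*z_bar = 18.3^2 + (-4.5)^2 = 334.89 + 20.25 = 355.14

z_bar = 18.3000 + 4.5000i, z*z_bar = 355.14


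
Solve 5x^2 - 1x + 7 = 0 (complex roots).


disc = (-1)^2 - 4*5*7 = 1 - 140 = -139
sqrt(|disc|) = sqrt(139) = 11.7898
Real part = 1/(2*5) = 0.1000
Imag part = 11.7898/(2*5) = 1.1790

0.1000 ± 1.1790i


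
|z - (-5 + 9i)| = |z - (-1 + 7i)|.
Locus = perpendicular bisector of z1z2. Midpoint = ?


Equal distances means the locus is the perpendicular bisector of z1 and z2.
Midpoint = ((-5+(-1))/2, (9+7)/2) = (-3.0000, 8.0000)

Perpendicular bisector through (-3.0000, 8.0000)


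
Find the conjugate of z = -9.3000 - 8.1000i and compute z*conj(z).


z_bar = -9.3000 + 8.1000i
z*z_bar = (-9.3)^2 + (-8.1)^2 = 86.49 + 65.61 = 152.1

z_bar = -9.3000 + 8.1000i, z*z_bar = 152.1


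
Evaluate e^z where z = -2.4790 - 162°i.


e^-2.4790 = 0.0838
cos(-162°) = -0.9511
sin(-162°) = -0.309
Real = 0.0838*(-0.9511) = -0.0797
Imag = 0.0838*(-0.309) = -0.0259

-0.0797 - 0.0259i


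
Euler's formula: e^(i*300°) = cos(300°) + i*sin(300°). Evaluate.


cos(300°) = 0.5000
sin(300°) = -0.8660

e^(i*300°) = 0.5000 - 0.8660i


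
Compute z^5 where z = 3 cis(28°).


r^5 = 3^5 = 243
n*theta = 5*28° = 140° = 140° (mod 360)
a = 243*cos(140°) = -186.1488
b = 243*sin(140°) = 156.1974

243 cis(140°) = -186.1488 + 156.1974i


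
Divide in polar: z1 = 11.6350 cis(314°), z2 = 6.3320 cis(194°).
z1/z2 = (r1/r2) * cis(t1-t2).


r = 11.6350 / 6.3320 = 1.8375
theta = 314° - 194° = 120° = 120° (mod 360)

1.8375 cis(120°)


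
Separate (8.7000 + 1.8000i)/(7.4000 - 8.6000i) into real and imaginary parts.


Multiply by conjugate: (8.7000 + 1.8000i)(7.4000 + 8.6000i) / (7.4^2 + (-8.6)^2)
Numerator real = 8.7*7.4 + 1.8*(-8.6) = 48.9
Numerator imag = 1.8*7.4 - 8.7*(-8.6) = 88.14
Denominator = 128.72
Re(z) = 48.9/128.72 = 0.3799
Im(z) = 88.14/128.72 = 0.6847

Re(z) = 0.3799, Im(z) = 0.6847


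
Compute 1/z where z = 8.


|z|^2 = 64+0 = 64
1/z = (8 - 0i)/64

1/z = 0.1250 + 0i


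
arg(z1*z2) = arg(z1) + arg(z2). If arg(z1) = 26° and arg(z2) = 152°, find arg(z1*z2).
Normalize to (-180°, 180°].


arg(z1*z2) = 26° + 152° = 178°
Normalized to (-180°, 180°]: 178°

178°
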